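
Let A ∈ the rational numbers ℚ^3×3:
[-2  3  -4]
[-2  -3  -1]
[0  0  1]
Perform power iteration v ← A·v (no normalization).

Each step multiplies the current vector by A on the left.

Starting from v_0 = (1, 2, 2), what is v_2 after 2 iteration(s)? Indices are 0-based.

v_0 = (1, 2, 2).
v_1 = A·v_0 = (-4, -10, 2).
v_2 = A·v_1 = (-30, 36, 2).

v_2 = (-30, 36, 2)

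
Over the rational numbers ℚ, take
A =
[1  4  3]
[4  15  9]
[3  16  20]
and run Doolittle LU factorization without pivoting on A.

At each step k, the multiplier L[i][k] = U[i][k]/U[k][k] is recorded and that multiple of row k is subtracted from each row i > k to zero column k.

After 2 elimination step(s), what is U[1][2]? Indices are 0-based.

U[1][2] = -3

k=0: U[0][0]=1
  eliminate (1,0): mult=4, new row 1: (0, -1, -3); set L[1][0]=4
  eliminate (2,0): mult=3, new row 2: (0, 4, 11); set L[2][0]=3
k=1: U[1][1]=-1
  eliminate (2,1): mult=-4, new row 2: (0, 0, -1); set L[2][1]=-4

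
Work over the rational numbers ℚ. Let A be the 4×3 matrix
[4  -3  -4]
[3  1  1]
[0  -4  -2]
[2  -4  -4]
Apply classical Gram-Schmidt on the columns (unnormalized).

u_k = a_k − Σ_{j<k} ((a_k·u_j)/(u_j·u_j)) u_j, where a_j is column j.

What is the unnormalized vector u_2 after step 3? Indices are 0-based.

Step 1: u_0 = a_0 = (4, 3, 0, 2).
Step 2: u_1 = a_1 − (-17/29)·u_0 = (-19/29, 80/29, -4, -82/29).
Step 3: u_2 = a_2 − (-21/29)·u_0 − (716/929)·u_1 = (-556/929, 972/929, 1006/929, -346/929).

u_2 = (-556/929, 972/929, 1006/929, -346/929)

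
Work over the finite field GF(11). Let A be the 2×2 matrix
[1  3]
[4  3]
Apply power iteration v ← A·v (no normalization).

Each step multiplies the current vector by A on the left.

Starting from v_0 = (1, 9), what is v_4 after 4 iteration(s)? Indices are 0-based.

v_4 = (7, 4)

v_0 = (1, 9).
v_1 = A·v_0 = (6, 9).
v_2 = A·v_1 = (0, 7).
v_3 = A·v_2 = (10, 10).
v_4 = A·v_3 = (7, 4).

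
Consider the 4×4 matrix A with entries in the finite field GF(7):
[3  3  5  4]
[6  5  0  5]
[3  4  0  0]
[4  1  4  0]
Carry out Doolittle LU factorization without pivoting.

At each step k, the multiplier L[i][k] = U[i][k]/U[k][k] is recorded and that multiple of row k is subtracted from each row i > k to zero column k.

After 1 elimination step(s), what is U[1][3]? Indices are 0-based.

[col 0] pivot 3
  R1 -= 2*R0 → (0, 6, 4, 4)  (L[1][0] := 2)
  R2 -= 1*R0 → (0, 1, 2, 3)  (L[2][0] := 1)
  R3 -= 6*R0 → (0, 4, 2, 4)  (L[3][0] := 6)

U[1][3] = 4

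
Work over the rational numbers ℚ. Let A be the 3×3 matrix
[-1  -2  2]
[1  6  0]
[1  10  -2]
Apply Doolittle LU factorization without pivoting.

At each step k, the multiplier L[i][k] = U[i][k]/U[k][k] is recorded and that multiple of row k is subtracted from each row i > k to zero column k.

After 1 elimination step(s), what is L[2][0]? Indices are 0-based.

[col 0] pivot -1
  R1 -= -1*R0 → (0, 4, 2)  (L[1][0] := -1)
  R2 -= -1*R0 → (0, 8, 0)  (L[2][0] := -1)

L[2][0] = -1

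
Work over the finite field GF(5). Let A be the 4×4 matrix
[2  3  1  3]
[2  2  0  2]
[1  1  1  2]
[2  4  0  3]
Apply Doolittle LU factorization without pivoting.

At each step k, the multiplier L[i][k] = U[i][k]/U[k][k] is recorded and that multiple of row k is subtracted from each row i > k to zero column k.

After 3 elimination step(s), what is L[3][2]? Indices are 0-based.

L[3][2] = 3

k=0: U[0][0]=2
  eliminate (1,0): mult=1, new row 1: (0, 4, 4, 4); set L[1][0]=1
  eliminate (2,0): mult=3, new row 2: (0, 2, 3, 3); set L[2][0]=3
  eliminate (3,0): mult=1, new row 3: (0, 1, 4, 0); set L[3][0]=1
k=1: U[1][1]=4
  eliminate (2,1): mult=3, new row 2: (0, 0, 1, 1); set L[2][1]=3
  eliminate (3,1): mult=4, new row 3: (0, 0, 3, 4); set L[3][1]=4
k=2: U[2][2]=1
  eliminate (3,2): mult=3, new row 3: (0, 0, 0, 1); set L[3][2]=3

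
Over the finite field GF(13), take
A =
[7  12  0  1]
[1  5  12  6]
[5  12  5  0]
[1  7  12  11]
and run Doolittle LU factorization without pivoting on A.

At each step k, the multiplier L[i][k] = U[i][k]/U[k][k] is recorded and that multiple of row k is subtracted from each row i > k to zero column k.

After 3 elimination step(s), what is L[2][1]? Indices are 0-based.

L[2][1] = 5

[col 0] pivot 7
  R1 -= 2*R0 → (0, 7, 12, 4)  (L[1][0] := 2)
  R2 -= 10*R0 → (0, 9, 5, 3)  (L[2][0] := 10)
  R3 -= 2*R0 → (0, 9, 12, 9)  (L[3][0] := 2)
[col 1] pivot 7
  R2 -= 5*R1 → (0, 0, 10, 9)  (L[2][1] := 5)
  R3 -= 5*R1 → (0, 0, 4, 2)  (L[3][1] := 5)
[col 2] pivot 10
  R3 -= 3*R2 → (0, 0, 0, 1)  (L[3][2] := 3)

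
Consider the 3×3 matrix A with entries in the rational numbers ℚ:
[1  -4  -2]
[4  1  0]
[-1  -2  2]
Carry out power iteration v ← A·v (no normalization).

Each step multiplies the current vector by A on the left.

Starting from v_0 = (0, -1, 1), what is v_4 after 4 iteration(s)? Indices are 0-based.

v_4 = (-50, -185, 56)

v_0 = (0, -1, 1).
v_1 = A·v_0 = (2, -1, 4).
v_2 = A·v_1 = (-2, 7, 8).
v_3 = A·v_2 = (-46, -1, 4).
v_4 = A·v_3 = (-50, -185, 56).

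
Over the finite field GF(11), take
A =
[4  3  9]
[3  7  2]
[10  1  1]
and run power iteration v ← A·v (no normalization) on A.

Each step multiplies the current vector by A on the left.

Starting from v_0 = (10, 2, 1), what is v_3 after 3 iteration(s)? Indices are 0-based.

v_3 = (2, 6, 8)

v_0 = (10, 2, 1).
v_1 = A·v_0 = (0, 2, 4).
v_2 = A·v_1 = (9, 0, 6).
v_3 = A·v_2 = (2, 6, 8).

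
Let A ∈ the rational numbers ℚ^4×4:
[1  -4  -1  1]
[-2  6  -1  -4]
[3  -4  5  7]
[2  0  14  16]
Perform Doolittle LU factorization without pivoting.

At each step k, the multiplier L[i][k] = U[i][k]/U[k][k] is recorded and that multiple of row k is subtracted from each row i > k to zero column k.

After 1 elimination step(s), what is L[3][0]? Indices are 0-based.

k=0: U[0][0]=1
  eliminate (1,0): mult=-2, new row 1: (0, -2, -3, -2); set L[1][0]=-2
  eliminate (2,0): mult=3, new row 2: (0, 8, 8, 4); set L[2][0]=3
  eliminate (3,0): mult=2, new row 3: (0, 8, 16, 14); set L[3][0]=2

L[3][0] = 2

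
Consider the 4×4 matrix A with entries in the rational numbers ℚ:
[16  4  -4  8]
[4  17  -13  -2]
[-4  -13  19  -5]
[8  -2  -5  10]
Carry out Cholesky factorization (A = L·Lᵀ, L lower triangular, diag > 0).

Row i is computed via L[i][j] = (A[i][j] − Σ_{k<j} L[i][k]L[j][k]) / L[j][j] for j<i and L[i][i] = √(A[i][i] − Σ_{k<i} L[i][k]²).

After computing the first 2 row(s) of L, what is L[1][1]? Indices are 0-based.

L[1][1] = 4

Step 1: L[0][0] = √(16) = 4.
  L[1][0] = (4) / L[0][0] = 1.
Step 2: L[1][1] = √(16) = 4.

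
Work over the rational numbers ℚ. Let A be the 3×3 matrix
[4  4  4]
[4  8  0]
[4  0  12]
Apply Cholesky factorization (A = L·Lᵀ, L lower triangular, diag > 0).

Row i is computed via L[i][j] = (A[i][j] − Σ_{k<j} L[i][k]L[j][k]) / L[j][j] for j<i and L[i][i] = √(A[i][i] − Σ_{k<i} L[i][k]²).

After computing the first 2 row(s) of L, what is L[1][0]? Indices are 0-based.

Step 1: L[0][0] = √(4) = 2.
  L[1][0] = (4) / L[0][0] = 2.
Step 2: L[1][1] = √(4) = 2.

L[1][0] = 2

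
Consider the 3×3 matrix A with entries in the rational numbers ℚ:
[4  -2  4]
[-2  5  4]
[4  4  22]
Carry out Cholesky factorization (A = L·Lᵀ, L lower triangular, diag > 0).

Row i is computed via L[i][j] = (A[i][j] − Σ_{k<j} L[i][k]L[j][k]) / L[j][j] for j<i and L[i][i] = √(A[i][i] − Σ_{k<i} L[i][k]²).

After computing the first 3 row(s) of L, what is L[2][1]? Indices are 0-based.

Step 1: L[0][0] = √(4) = 2.
  L[1][0] = (-2) / L[0][0] = -1.
Step 2: L[1][1] = √(4) = 2.
  L[2][0] = (4) / L[0][0] = 2.
  L[2][1] = (6) / L[1][1] = 3.
Step 3: L[2][2] = √(9) = 3.

L[2][1] = 3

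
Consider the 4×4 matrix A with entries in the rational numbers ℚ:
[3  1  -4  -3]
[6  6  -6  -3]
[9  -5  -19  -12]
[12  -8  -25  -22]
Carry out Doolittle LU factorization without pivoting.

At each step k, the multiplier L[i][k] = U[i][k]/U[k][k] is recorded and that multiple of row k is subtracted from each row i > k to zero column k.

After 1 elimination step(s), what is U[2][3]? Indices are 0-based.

Step 1: pivot at (0,0) is 3.
  row1 ← row1 − (2)·row0  ⇒  L[1][0]=2, U row1=(0, 4, 2, 3)
  row2 ← row2 − (3)·row0  ⇒  L[2][0]=3, U row2=(0, -8, -7, -3)
  row3 ← row3 − (4)·row0  ⇒  L[3][0]=4, U row3=(0, -12, -9, -10)

U[2][3] = -3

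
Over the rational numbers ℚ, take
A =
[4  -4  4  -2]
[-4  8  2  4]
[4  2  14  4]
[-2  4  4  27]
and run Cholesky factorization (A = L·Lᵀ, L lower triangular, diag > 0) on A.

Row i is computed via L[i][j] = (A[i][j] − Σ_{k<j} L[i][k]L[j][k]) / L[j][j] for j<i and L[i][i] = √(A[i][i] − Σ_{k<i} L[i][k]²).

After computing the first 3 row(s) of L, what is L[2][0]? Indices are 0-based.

L[2][0] = 2

Step 1: L[0][0] = √(4) = 2.
  L[1][0] = (-4) / L[0][0] = -2.
Step 2: L[1][1] = √(4) = 2.
  L[2][0] = (4) / L[0][0] = 2.
  L[2][1] = (6) / L[1][1] = 3.
Step 3: L[2][2] = √(1) = 1.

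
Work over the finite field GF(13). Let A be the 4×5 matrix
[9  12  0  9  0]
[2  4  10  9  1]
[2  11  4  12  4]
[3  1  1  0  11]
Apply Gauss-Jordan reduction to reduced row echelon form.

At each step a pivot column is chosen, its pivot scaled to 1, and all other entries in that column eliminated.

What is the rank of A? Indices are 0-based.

rank = 4

pivot(0,0)=9: scale R0 → (1, 10, 0, 1, 0)
  clear (1,0): R1 −= (2)R0 → (0, 10, 10, 7, 1)
  clear (2,0): R2 −= (2)R0 → (0, 4, 4, 10, 4)
  clear (3,0): R3 −= (3)R0 → (0, 10, 1, 10, 11)
pivot(1,1)=10: scale R1 → (0, 1, 1, 2, 4)
  clear (0,1): R0 −= (10)R1 → (1, 0, 3, 7, 12)
  clear (2,1): R2 −= (4)R1 → (0, 0, 0, 2, 1)
  clear (3,1): R3 −= (10)R1 → (0, 0, 4, 3, 10)
pivot(2,2): swap R2↔R3
pivot(2,2)=4: scale R2 → (0, 0, 1, 4, 9)
  clear (0,2): R0 −= (3)R2 → (1, 0, 0, 8, 11)
  clear (1,2): R1 −= (1)R2 → (0, 1, 0, 11, 8)
pivot(3,3)=2: scale R3 → (0, 0, 0, 1, 7)
  clear (0,3): R0 −= (8)R3 → (1, 0, 0, 0, 7)
  clear (1,3): R1 −= (11)R3 → (0, 1, 0, 0, 9)
  clear (2,3): R2 −= (4)R3 → (0, 0, 1, 0, 7)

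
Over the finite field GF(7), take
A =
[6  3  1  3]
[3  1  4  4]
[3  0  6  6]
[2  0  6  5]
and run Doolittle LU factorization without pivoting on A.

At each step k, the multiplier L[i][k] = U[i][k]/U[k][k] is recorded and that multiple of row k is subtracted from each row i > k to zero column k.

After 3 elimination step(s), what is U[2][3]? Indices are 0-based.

k=0: U[0][0]=6
  eliminate (1,0): mult=4, new row 1: (0, 3, 0, 6); set L[1][0]=4
  eliminate (2,0): mult=4, new row 2: (0, 2, 2, 1); set L[2][0]=4
  eliminate (3,0): mult=5, new row 3: (0, 6, 1, 4); set L[3][0]=5
k=1: U[1][1]=3
  eliminate (2,1): mult=3, new row 2: (0, 0, 2, 4); set L[2][1]=3
  eliminate (3,1): mult=2, new row 3: (0, 0, 1, 6); set L[3][1]=2
k=2: U[2][2]=2
  eliminate (3,2): mult=4, new row 3: (0, 0, 0, 4); set L[3][2]=4

U[2][3] = 4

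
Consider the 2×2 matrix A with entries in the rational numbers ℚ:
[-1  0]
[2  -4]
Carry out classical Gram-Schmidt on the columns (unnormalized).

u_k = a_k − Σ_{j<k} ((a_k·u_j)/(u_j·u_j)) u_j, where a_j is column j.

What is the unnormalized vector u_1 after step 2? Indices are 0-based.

Step 1: u_0 = a_0 = (-1, 2).
Step 2: u_1 = a_1 − (-8/5)·u_0 = (-8/5, -4/5).

u_1 = (-8/5, -4/5)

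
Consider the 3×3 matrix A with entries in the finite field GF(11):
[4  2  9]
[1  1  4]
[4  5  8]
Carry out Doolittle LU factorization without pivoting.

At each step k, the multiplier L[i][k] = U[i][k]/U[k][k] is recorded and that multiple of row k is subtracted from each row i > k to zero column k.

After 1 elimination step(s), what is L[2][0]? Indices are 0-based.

[col 0] pivot 4
  R1 -= 3*R0 → (0, 6, 10)  (L[1][0] := 3)
  R2 -= 1*R0 → (0, 3, 10)  (L[2][0] := 1)

L[2][0] = 1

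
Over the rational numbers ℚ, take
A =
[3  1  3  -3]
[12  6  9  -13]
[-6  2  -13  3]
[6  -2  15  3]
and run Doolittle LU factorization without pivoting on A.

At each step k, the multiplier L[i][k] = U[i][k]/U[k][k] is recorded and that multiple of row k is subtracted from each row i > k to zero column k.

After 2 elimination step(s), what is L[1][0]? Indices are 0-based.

L[1][0] = 4

k=0: U[0][0]=3
  eliminate (1,0): mult=4, new row 1: (0, 2, -3, -1); set L[1][0]=4
  eliminate (2,0): mult=-2, new row 2: (0, 4, -7, -3); set L[2][0]=-2
  eliminate (3,0): mult=2, new row 3: (0, -4, 9, 9); set L[3][0]=2
k=1: U[1][1]=2
  eliminate (2,1): mult=2, new row 2: (0, 0, -1, -1); set L[2][1]=2
  eliminate (3,1): mult=-2, new row 3: (0, 0, 3, 7); set L[3][1]=-2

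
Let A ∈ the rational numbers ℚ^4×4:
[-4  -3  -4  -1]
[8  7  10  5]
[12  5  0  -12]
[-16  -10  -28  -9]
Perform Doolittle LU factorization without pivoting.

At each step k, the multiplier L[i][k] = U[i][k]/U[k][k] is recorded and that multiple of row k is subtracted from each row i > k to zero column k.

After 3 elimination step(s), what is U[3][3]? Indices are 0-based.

k=0: U[0][0]=-4
  eliminate (1,0): mult=-2, new row 1: (0, 1, 2, 3); set L[1][0]=-2
  eliminate (2,0): mult=-3, new row 2: (0, -4, -12, -15); set L[2][0]=-3
  eliminate (3,0): mult=4, new row 3: (0, 2, -12, -5); set L[3][0]=4
k=1: U[1][1]=1
  eliminate (2,1): mult=-4, new row 2: (0, 0, -4, -3); set L[2][1]=-4
  eliminate (3,1): mult=2, new row 3: (0, 0, -16, -11); set L[3][1]=2
k=2: U[2][2]=-4
  eliminate (3,2): mult=4, new row 3: (0, 0, 0, 1); set L[3][2]=4

U[3][3] = 1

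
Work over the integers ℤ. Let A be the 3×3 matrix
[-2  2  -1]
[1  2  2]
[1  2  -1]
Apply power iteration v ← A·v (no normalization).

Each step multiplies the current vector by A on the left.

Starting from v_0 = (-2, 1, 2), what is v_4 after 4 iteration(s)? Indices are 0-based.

v_0 = (-2, 1, 2).
v_1 = A·v_0 = (4, 4, -2).
v_2 = A·v_1 = (2, 8, 14).
v_3 = A·v_2 = (-2, 46, 4).
v_4 = A·v_3 = (92, 98, 86).

v_4 = (92, 98, 86)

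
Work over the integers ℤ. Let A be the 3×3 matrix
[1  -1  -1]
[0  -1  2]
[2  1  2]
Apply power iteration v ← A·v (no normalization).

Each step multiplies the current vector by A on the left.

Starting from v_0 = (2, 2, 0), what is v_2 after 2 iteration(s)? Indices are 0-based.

v_2 = (-4, 14, 10)

v_0 = (2, 2, 0).
v_1 = A·v_0 = (0, -2, 6).
v_2 = A·v_1 = (-4, 14, 10).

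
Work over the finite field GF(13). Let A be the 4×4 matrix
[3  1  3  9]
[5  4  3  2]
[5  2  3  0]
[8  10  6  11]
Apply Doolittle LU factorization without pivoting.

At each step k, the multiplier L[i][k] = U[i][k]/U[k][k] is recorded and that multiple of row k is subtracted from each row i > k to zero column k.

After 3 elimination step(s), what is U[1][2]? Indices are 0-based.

k=0: U[0][0]=3
  eliminate (1,0): mult=6, new row 1: (0, 11, 11, 0); set L[1][0]=6
  eliminate (2,0): mult=6, new row 2: (0, 9, 11, 11); set L[2][0]=6
  eliminate (3,0): mult=7, new row 3: (0, 3, 11, 0); set L[3][0]=7
k=1: U[1][1]=11
  eliminate (2,1): mult=2, new row 2: (0, 0, 2, 11); set L[2][1]=2
  eliminate (3,1): mult=5, new row 3: (0, 0, 8, 0); set L[3][1]=5
k=2: U[2][2]=2
  eliminate (3,2): mult=4, new row 3: (0, 0, 0, 8); set L[3][2]=4

U[1][2] = 11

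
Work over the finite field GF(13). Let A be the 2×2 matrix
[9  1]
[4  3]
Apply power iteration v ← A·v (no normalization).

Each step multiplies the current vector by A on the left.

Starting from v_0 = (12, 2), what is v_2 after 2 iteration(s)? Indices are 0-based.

v_0 = (12, 2).
v_1 = A·v_0 = (6, 2).
v_2 = A·v_1 = (4, 4).

v_2 = (4, 4)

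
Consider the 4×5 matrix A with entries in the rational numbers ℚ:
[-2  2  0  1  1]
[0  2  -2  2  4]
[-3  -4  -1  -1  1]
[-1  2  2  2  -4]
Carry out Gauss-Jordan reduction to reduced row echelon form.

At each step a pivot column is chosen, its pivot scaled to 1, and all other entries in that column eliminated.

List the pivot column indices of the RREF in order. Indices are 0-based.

[1] R0 /= -2  ⇒  (1, -1, 0, -1/2, -1/2)
     R2 -= -3·R0  ⇒  (0, -7, -1, -5/2, -1/2)
     R3 -= -1·R0  ⇒  (0, 1, 2, 3/2, -9/2)
[2] R1 /= 2  ⇒  (0, 1, -1, 1, 2)
     R0 -= -1·R1  ⇒  (1, 0, -1, 1/2, 3/2)
     R2 -= -7·R1  ⇒  (0, 0, -8, 9/2, 27/2)
     R3 -= 1·R1  ⇒  (0, 0, 3, 1/2, -13/2)
[3] R2 /= -8  ⇒  (0, 0, 1, -9/16, -27/16)
     R0 -= -1·R2  ⇒  (1, 0, 0, -1/16, -3/16)
     R1 -= -1·R2  ⇒  (0, 1, 0, 7/16, 5/16)
     R3 -= 3·R2  ⇒  (0, 0, 0, 35/16, -23/16)
[4] R3 /= 35/16  ⇒  (0, 0, 0, 1, -23/35)
     R0 -= -1/16·R3  ⇒  (1, 0, 0, 0, -8/35)
     R1 -= 7/16·R3  ⇒  (0, 1, 0, 0, 3/5)
     R2 -= -9/16·R3  ⇒  (0, 0, 1, 0, -72/35)

pivot columns: 0, 1, 2, 3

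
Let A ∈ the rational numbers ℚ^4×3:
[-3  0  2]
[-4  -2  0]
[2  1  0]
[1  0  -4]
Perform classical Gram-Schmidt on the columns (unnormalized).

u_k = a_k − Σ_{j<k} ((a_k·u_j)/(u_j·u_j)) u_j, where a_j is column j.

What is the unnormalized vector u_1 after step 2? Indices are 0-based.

Step 1: u_0 = a_0 = (-3, -4, 2, 1).
Step 2: u_1 = a_1 − (1/3)·u_0 = (1, -2/3, 1/3, -1/3).

u_1 = (1, -2/3, 1/3, -1/3)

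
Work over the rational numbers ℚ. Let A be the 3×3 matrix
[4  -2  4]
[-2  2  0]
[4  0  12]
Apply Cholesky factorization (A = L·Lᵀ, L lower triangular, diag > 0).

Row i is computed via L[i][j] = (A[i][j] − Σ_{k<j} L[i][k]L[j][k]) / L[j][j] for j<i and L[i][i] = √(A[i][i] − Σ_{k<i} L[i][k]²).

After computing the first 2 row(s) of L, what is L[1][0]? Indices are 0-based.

Step 1: L[0][0] = √(4) = 2.
  L[1][0] = (-2) / L[0][0] = -1.
Step 2: L[1][1] = √(1) = 1.

L[1][0] = -1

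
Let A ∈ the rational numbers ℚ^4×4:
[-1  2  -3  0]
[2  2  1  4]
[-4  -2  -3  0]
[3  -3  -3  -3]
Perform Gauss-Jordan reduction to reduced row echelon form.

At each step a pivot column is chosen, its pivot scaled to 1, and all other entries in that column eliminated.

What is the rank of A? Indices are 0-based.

step 1: normalize row 0 (÷-1) = (1, -2, 3, 0)
  row 1: subtract 2×row0 = (0, 6, -5, 4)
  row 2: subtract -4×row0 = (0, -10, 9, 0)
  row 3: subtract 3×row0 = (0, 3, -12, -3)
step 2: normalize row 1 (÷6) = (0, 1, -5/6, 2/3)
  row 0: subtract -2×row1 = (1, 0, 4/3, 4/3)
  row 2: subtract -10×row1 = (0, 0, 2/3, 20/3)
  row 3: subtract 3×row1 = (0, 0, -19/2, -5)
step 3: normalize row 2 (÷2/3) = (0, 0, 1, 10)
  row 0: subtract 4/3×row2 = (1, 0, 0, -12)
  row 1: subtract -5/6×row2 = (0, 1, 0, 9)
  row 3: subtract -19/2×row2 = (0, 0, 0, 90)
step 4: normalize row 3 (÷90) = (0, 0, 0, 1)
  row 0: subtract -12×row3 = (1, 0, 0, 0)
  row 1: subtract 9×row3 = (0, 1, 0, 0)
  row 2: subtract 10×row3 = (0, 0, 1, 0)

rank = 4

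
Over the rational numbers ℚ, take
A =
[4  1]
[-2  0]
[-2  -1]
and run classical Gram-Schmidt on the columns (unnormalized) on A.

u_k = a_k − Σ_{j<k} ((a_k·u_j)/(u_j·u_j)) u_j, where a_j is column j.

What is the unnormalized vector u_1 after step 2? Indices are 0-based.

u_1 = (0, 1/2, -1/2)

Step 1: u_0 = a_0 = (4, -2, -2).
Step 2: u_1 = a_1 − (1/4)·u_0 = (0, 1/2, -1/2).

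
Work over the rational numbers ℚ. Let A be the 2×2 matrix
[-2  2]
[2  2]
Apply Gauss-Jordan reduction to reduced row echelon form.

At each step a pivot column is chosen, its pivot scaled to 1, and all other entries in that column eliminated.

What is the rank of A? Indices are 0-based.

rank = 2

step 1: normalize row 0 (÷-2) = (1, -1)
  row 1: subtract 2×row0 = (0, 4)
step 2: normalize row 1 (÷4) = (0, 1)
  row 0: subtract -1×row1 = (1, 0)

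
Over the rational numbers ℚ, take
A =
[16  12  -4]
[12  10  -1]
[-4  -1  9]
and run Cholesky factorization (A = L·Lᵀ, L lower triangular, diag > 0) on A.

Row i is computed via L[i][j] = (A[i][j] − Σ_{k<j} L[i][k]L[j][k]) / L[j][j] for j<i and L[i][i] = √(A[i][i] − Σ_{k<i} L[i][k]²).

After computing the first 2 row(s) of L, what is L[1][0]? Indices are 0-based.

Step 1: L[0][0] = √(16) = 4.
  L[1][0] = (12) / L[0][0] = 3.
Step 2: L[1][1] = √(1) = 1.

L[1][0] = 3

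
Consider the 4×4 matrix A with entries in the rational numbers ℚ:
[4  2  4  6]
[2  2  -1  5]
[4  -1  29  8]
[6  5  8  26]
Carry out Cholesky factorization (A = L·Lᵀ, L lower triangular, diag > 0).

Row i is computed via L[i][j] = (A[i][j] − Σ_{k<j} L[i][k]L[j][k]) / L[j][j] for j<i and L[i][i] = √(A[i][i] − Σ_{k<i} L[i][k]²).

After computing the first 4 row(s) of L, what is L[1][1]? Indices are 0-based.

L[1][1] = 1

Step 1: L[0][0] = √(4) = 2.
  L[1][0] = (2) / L[0][0] = 1.
Step 2: L[1][1] = √(1) = 1.
  L[2][0] = (4) / L[0][0] = 2.
  L[2][1] = (-3) / L[1][1] = -3.
Step 3: L[2][2] = √(16) = 4.
  L[3][0] = (6) / L[0][0] = 3.
  L[3][1] = (2) / L[1][1] = 2.
  L[3][2] = (8) / L[2][2] = 2.
Step 4: L[3][3] = √(9) = 3.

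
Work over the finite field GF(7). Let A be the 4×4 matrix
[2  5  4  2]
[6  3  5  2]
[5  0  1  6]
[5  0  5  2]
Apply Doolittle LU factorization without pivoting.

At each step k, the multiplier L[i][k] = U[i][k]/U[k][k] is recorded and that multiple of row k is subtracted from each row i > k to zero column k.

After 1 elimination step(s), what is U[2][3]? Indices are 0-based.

k=0: U[0][0]=2
  eliminate (1,0): mult=3, new row 1: (0, 2, 0, 3); set L[1][0]=3
  eliminate (2,0): mult=6, new row 2: (0, 5, 5, 1); set L[2][0]=6
  eliminate (3,0): mult=6, new row 3: (0, 5, 2, 4); set L[3][0]=6

U[2][3] = 1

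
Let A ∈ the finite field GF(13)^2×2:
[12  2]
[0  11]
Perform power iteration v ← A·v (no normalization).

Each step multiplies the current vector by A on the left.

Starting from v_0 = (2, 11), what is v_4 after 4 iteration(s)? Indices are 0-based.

v_4 = (10, 7)

v_0 = (2, 11).
v_1 = A·v_0 = (7, 4).
v_2 = A·v_1 = (1, 5).
v_3 = A·v_2 = (9, 3).
v_4 = A·v_3 = (10, 7).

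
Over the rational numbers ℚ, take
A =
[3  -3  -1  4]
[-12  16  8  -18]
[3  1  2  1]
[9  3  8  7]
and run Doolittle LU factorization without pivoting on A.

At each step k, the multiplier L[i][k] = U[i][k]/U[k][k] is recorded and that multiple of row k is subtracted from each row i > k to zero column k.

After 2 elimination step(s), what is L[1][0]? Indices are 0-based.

Step 1: pivot at (0,0) is 3.
  row1 ← row1 − (-4)·row0  ⇒  L[1][0]=-4, U row1=(0, 4, 4, -2)
  row2 ← row2 − (1)·row0  ⇒  L[2][0]=1, U row2=(0, 4, 3, -3)
  row3 ← row3 − (3)·row0  ⇒  L[3][0]=3, U row3=(0, 12, 11, -5)
Step 2: pivot at (1,1) is 4.
  row2 ← row2 − (1)·row1  ⇒  L[2][1]=1, U row2=(0, 0, -1, -1)
  row3 ← row3 − (3)·row1  ⇒  L[3][1]=3, U row3=(0, 0, -1, 1)

L[1][0] = -4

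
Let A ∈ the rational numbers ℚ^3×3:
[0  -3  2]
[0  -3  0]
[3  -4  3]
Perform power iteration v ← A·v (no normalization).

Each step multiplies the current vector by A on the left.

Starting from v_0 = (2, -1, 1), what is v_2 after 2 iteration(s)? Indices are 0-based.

v_0 = (2, -1, 1).
v_1 = A·v_0 = (5, 3, 13).
v_2 = A·v_1 = (17, -9, 42).

v_2 = (17, -9, 42)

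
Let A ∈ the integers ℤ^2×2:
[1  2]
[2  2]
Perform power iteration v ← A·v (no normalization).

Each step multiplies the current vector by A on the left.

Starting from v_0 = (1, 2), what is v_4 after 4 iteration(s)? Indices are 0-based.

v_4 = (217, 278)

v_0 = (1, 2).
v_1 = A·v_0 = (5, 6).
v_2 = A·v_1 = (17, 22).
v_3 = A·v_2 = (61, 78).
v_4 = A·v_3 = (217, 278).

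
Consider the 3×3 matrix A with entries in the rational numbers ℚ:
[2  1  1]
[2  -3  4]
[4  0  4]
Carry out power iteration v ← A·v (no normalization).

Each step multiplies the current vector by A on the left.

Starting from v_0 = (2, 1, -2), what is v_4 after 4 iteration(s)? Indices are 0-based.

v_4 = (83, 355, 324)

v_0 = (2, 1, -2).
v_1 = A·v_0 = (3, -7, 0).
v_2 = A·v_1 = (-1, 27, 12).
v_3 = A·v_2 = (37, -35, 44).
v_4 = A·v_3 = (83, 355, 324).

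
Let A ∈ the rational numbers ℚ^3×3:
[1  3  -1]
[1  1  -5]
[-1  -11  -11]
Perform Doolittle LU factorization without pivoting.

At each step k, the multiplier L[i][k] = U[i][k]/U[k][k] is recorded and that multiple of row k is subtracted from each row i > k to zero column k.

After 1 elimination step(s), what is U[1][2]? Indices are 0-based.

k=0: U[0][0]=1
  eliminate (1,0): mult=1, new row 1: (0, -2, -4); set L[1][0]=1
  eliminate (2,0): mult=-1, new row 2: (0, -8, -12); set L[2][0]=-1

U[1][2] = -4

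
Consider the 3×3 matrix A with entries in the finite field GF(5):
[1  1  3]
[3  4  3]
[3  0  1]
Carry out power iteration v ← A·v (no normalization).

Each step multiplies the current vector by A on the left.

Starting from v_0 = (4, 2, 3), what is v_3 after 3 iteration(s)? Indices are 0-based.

v_0 = (4, 2, 3).
v_1 = A·v_0 = (0, 4, 0).
v_2 = A·v_1 = (4, 1, 0).
v_3 = A·v_2 = (0, 1, 2).

v_3 = (0, 1, 2)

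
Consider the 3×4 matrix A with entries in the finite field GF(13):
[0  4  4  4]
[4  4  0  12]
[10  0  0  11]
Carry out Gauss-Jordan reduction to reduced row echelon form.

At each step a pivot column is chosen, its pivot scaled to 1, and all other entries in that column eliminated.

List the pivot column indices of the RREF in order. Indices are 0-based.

pivot columns: 0, 1, 2

step 1: exchange rows 0,1
step 1: normalize row 0 (÷4) = (1, 1, 0, 3)
  row 2: subtract 10×row0 = (0, 3, 0, 7)
step 2: normalize row 1 (÷4) = (0, 1, 1, 1)
  row 0: subtract 1×row1 = (1, 0, 12, 2)
  row 2: subtract 3×row1 = (0, 0, 10, 4)
step 3: normalize row 2 (÷10) = (0, 0, 1, 3)
  row 0: subtract 12×row2 = (1, 0, 0, 5)
  row 1: subtract 1×row2 = (0, 1, 0, 11)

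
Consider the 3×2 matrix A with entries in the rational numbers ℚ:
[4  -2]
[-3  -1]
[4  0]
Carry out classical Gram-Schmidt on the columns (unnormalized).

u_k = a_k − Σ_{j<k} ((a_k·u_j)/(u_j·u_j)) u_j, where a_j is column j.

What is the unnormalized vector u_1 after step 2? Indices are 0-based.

Step 1: u_0 = a_0 = (4, -3, 4).
Step 2: u_1 = a_1 − (-5/41)·u_0 = (-62/41, -56/41, 20/41).

u_1 = (-62/41, -56/41, 20/41)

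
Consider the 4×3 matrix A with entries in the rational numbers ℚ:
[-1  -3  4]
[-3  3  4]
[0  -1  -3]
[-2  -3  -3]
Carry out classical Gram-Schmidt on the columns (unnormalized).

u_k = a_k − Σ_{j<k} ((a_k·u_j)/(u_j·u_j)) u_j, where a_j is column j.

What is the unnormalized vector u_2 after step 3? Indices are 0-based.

Step 1: u_0 = a_0 = (-1, -3, 0, -2).
Step 2: u_1 = a_1 − (0)·u_0 = (-3, 3, -1, -3).
Step 3: u_2 = a_2 − (-5/7)·u_0 − (3/7)·u_1 = (32/7, 4/7, -18/7, -22/7).

u_2 = (32/7, 4/7, -18/7, -22/7)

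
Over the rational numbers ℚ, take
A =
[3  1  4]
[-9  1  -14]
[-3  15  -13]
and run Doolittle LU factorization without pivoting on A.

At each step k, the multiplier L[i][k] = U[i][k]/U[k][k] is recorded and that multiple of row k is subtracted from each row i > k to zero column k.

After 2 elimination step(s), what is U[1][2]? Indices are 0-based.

U[1][2] = -2

Step 1: pivot at (0,0) is 3.
  row1 ← row1 − (-3)·row0  ⇒  L[1][0]=-3, U row1=(0, 4, -2)
  row2 ← row2 − (-1)·row0  ⇒  L[2][0]=-1, U row2=(0, 16, -9)
Step 2: pivot at (1,1) is 4.
  row2 ← row2 − (4)·row1  ⇒  L[2][1]=4, U row2=(0, 0, -1)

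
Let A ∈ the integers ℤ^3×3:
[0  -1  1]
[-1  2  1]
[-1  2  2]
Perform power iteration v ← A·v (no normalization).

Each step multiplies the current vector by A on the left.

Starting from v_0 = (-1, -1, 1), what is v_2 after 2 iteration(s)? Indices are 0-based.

v_0 = (-1, -1, 1).
v_1 = A·v_0 = (2, 0, 1).
v_2 = A·v_1 = (1, -1, 0).

v_2 = (1, -1, 0)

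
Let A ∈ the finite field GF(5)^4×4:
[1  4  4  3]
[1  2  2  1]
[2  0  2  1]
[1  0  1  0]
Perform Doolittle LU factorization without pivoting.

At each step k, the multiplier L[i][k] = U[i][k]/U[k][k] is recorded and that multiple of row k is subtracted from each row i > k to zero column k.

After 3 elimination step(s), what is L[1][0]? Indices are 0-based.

Step 1: pivot at (0,0) is 1.
  row1 ← row1 − (1)·row0  ⇒  L[1][0]=1, U row1=(0, 3, 3, 3)
  row2 ← row2 − (2)·row0  ⇒  L[2][0]=2, U row2=(0, 2, 4, 0)
  row3 ← row3 − (1)·row0  ⇒  L[3][0]=1, U row3=(0, 1, 2, 2)
Step 2: pivot at (1,1) is 3.
  row2 ← row2 − (4)·row1  ⇒  L[2][1]=4, U row2=(0, 0, 2, 3)
  row3 ← row3 − (2)·row1  ⇒  L[3][1]=2, U row3=(0, 0, 1, 1)
Step 3: pivot at (2,2) is 2.
  row3 ← row3 − (3)·row2  ⇒  L[3][2]=3, U row3=(0, 0, 0, 2)

L[1][0] = 1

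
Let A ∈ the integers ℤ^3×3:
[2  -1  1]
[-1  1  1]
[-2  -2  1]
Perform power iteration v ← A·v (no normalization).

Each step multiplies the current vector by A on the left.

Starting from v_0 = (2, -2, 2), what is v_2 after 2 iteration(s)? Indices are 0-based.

v_2 = (20, -8, -10)

v_0 = (2, -2, 2).
v_1 = A·v_0 = (8, -2, 2).
v_2 = A·v_1 = (20, -8, -10).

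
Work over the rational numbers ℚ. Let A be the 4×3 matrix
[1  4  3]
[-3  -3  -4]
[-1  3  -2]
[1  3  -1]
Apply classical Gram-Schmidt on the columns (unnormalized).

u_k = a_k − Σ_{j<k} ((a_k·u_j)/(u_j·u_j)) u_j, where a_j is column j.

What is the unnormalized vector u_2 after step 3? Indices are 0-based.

Step 1: u_0 = a_0 = (1, -3, -1, 1).
Step 2: u_1 = a_1 − (13/12)·u_0 = (35/12, 1/4, 49/12, 23/12).
Step 3: u_2 = a_2 − (4/3)·u_0 − (-28/347)·u_1 = (660/347, 7/347, -117/347, -756/347).

u_2 = (660/347, 7/347, -117/347, -756/347)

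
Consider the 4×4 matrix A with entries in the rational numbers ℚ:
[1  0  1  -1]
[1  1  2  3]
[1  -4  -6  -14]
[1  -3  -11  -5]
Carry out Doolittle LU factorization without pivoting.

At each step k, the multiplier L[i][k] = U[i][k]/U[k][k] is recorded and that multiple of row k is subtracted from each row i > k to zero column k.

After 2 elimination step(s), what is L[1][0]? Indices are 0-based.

L[1][0] = 1

Step 1: pivot at (0,0) is 1.
  row1 ← row1 − (1)·row0  ⇒  L[1][0]=1, U row1=(0, 1, 1, 4)
  row2 ← row2 − (1)·row0  ⇒  L[2][0]=1, U row2=(0, -4, -7, -13)
  row3 ← row3 − (1)·row0  ⇒  L[3][0]=1, U row3=(0, -3, -12, -4)
Step 2: pivot at (1,1) is 1.
  row2 ← row2 − (-4)·row1  ⇒  L[2][1]=-4, U row2=(0, 0, -3, 3)
  row3 ← row3 − (-3)·row1  ⇒  L[3][1]=-3, U row3=(0, 0, -9, 8)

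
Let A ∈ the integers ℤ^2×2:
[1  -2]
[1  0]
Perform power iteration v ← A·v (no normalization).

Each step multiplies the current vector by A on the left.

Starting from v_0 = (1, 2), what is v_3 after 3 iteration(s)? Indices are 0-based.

v_3 = (1, -5)

v_0 = (1, 2).
v_1 = A·v_0 = (-3, 1).
v_2 = A·v_1 = (-5, -3).
v_3 = A·v_2 = (1, -5).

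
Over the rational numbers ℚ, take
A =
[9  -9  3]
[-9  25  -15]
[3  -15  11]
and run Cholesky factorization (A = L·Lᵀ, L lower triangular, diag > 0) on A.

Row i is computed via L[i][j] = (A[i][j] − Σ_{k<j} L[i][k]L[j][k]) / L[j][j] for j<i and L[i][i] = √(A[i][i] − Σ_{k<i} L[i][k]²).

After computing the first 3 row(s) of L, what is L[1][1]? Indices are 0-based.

L[1][1] = 4

Step 1: L[0][0] = √(9) = 3.
  L[1][0] = (-9) / L[0][0] = -3.
Step 2: L[1][1] = √(16) = 4.
  L[2][0] = (3) / L[0][0] = 1.
  L[2][1] = (-12) / L[1][1] = -3.
Step 3: L[2][2] = √(1) = 1.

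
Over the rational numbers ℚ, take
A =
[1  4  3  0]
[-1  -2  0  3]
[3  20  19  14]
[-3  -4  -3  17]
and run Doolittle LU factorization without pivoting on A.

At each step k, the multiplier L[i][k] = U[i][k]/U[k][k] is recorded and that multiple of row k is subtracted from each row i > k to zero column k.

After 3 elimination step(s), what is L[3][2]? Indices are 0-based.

[col 0] pivot 1
  R1 -= -1*R0 → (0, 2, 3, 3)  (L[1][0] := -1)
  R2 -= 3*R0 → (0, 8, 10, 14)  (L[2][0] := 3)
  R3 -= -3*R0 → (0, 8, 6, 17)  (L[3][0] := -3)
[col 1] pivot 2
  R2 -= 4*R1 → (0, 0, -2, 2)  (L[2][1] := 4)
  R3 -= 4*R1 → (0, 0, -6, 5)  (L[3][1] := 4)
[col 2] pivot -2
  R3 -= 3*R2 → (0, 0, 0, -1)  (L[3][2] := 3)

L[3][2] = 3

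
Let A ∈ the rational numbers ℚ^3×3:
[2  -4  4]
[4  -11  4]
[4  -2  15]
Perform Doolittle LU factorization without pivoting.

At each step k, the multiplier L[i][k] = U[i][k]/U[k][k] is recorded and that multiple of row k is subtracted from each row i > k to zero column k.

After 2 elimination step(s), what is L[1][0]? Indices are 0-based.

[col 0] pivot 2
  R1 -= 2*R0 → (0, -3, -4)  (L[1][0] := 2)
  R2 -= 2*R0 → (0, 6, 7)  (L[2][0] := 2)
[col 1] pivot -3
  R2 -= -2*R1 → (0, 0, -1)  (L[2][1] := -2)

L[1][0] = 2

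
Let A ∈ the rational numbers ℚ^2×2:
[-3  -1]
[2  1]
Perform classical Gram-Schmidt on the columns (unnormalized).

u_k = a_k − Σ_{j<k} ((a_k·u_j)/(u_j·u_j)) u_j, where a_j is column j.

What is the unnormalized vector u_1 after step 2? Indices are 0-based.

Step 1: u_0 = a_0 = (-3, 2).
Step 2: u_1 = a_1 − (5/13)·u_0 = (2/13, 3/13).

u_1 = (2/13, 3/13)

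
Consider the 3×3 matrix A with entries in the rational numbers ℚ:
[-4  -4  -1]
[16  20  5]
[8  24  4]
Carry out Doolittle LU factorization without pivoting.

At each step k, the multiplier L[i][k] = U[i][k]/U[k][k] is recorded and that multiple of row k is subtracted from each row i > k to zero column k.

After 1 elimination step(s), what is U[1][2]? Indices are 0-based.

U[1][2] = 1

Step 1: pivot at (0,0) is -4.
  row1 ← row1 − (-4)·row0  ⇒  L[1][0]=-4, U row1=(0, 4, 1)
  row2 ← row2 − (-2)·row0  ⇒  L[2][0]=-2, U row2=(0, 16, 2)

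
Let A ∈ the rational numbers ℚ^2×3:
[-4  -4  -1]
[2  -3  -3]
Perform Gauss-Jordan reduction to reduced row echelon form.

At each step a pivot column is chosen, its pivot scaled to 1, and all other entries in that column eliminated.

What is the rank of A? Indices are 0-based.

pivot(0,0)=-4: scale R0 → (1, 1, 1/4)
  clear (1,0): R1 −= (2)R0 → (0, -5, -7/2)
pivot(1,1)=-5: scale R1 → (0, 1, 7/10)
  clear (0,1): R0 −= (1)R1 → (1, 0, -9/20)

rank = 2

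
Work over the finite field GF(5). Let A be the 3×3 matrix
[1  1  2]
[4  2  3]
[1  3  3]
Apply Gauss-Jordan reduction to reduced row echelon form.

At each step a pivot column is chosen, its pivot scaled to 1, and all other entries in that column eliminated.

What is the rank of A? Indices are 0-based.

[1] R0 /= 1  ⇒  (1, 1, 2)
     R1 -= 4·R0  ⇒  (0, 3, 0)
     R2 -= 1·R0  ⇒  (0, 2, 1)
[2] R1 /= 3  ⇒  (0, 1, 0)
     R0 -= 1·R1  ⇒  (1, 0, 2)
     R2 -= 2·R1  ⇒  (0, 0, 1)
[3] R2 /= 1  ⇒  (0, 0, 1)
     R0 -= 2·R2  ⇒  (1, 0, 0)

rank = 3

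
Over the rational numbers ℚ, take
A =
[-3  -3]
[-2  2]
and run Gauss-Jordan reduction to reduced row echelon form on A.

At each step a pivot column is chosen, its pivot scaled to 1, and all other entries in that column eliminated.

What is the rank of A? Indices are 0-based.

pivot(0,0)=-3: scale R0 → (1, 1)
  clear (1,0): R1 −= (-2)R0 → (0, 4)
pivot(1,1)=4: scale R1 → (0, 1)
  clear (0,1): R0 −= (1)R1 → (1, 0)

rank = 2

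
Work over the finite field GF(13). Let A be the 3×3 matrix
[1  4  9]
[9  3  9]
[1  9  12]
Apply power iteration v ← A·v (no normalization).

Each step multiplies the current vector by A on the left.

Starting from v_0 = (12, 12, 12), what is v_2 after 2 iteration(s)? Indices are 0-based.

v_2 = (3, 3, 1)

v_0 = (12, 12, 12).
v_1 = A·v_0 = (12, 5, 4).
v_2 = A·v_1 = (3, 3, 1).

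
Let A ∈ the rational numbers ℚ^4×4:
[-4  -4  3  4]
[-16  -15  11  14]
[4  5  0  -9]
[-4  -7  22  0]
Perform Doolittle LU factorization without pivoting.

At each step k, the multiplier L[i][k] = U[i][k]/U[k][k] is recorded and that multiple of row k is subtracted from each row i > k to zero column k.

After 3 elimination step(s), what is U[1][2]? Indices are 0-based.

[col 0] pivot -4
  R1 -= 4*R0 → (0, 1, -1, -2)  (L[1][0] := 4)
  R2 -= -1*R0 → (0, 1, 3, -5)  (L[2][0] := -1)
  R3 -= 1*R0 → (0, -3, 19, -4)  (L[3][0] := 1)
[col 1] pivot 1
  R2 -= 1*R1 → (0, 0, 4, -3)  (L[2][1] := 1)
  R3 -= -3*R1 → (0, 0, 16, -10)  (L[3][1] := -3)
[col 2] pivot 4
  R3 -= 4*R2 → (0, 0, 0, 2)  (L[3][2] := 4)

U[1][2] = -1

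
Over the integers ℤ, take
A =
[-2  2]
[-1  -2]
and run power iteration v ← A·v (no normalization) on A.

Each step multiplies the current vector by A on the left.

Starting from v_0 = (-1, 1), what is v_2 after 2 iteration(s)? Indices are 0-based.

v_0 = (-1, 1).
v_1 = A·v_0 = (4, -1).
v_2 = A·v_1 = (-10, -2).

v_2 = (-10, -2)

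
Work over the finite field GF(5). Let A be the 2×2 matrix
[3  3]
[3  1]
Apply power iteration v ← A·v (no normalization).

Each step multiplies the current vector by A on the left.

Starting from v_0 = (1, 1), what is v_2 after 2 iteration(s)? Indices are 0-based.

v_2 = (0, 2)

v_0 = (1, 1).
v_1 = A·v_0 = (1, 4).
v_2 = A·v_1 = (0, 2).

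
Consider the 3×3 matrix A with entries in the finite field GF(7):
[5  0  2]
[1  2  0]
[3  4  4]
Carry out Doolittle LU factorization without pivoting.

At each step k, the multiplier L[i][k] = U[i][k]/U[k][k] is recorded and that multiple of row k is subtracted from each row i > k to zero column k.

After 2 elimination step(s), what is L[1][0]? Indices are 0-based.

Step 1: pivot at (0,0) is 5.
  row1 ← row1 − (3)·row0  ⇒  L[1][0]=3, U row1=(0, 2, 1)
  row2 ← row2 − (2)·row0  ⇒  L[2][0]=2, U row2=(0, 4, 0)
Step 2: pivot at (1,1) is 2.
  row2 ← row2 − (2)·row1  ⇒  L[2][1]=2, U row2=(0, 0, 5)

L[1][0] = 3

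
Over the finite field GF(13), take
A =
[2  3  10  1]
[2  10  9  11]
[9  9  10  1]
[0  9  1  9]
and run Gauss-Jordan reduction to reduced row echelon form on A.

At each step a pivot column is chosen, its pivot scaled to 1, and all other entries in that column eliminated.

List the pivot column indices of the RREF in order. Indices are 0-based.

pivot columns: 0, 1, 2, 3

pivot(0,0)=2: scale R0 → (1, 8, 5, 7)
  clear (1,0): R1 −= (2)R0 → (0, 7, 12, 10)
  clear (2,0): R2 −= (9)R0 → (0, 2, 4, 3)
pivot(1,1)=7: scale R1 → (0, 1, 11, 7)
  clear (0,1): R0 −= (8)R1 → (1, 0, 8, 3)
  clear (2,1): R2 −= (2)R1 → (0, 0, 8, 2)
  clear (3,1): R3 −= (9)R1 → (0, 0, 6, 11)
pivot(2,2)=8: scale R2 → (0, 0, 1, 10)
  clear (0,2): R0 −= (8)R2 → (1, 0, 0, 1)
  clear (1,2): R1 −= (11)R2 → (0, 1, 0, 1)
  clear (3,2): R3 −= (6)R2 → (0, 0, 0, 3)
pivot(3,3)=3: scale R3 → (0, 0, 0, 1)
  clear (0,3): R0 −= (1)R3 → (1, 0, 0, 0)
  clear (1,3): R1 −= (1)R3 → (0, 1, 0, 0)
  clear (2,3): R2 −= (10)R3 → (0, 0, 1, 0)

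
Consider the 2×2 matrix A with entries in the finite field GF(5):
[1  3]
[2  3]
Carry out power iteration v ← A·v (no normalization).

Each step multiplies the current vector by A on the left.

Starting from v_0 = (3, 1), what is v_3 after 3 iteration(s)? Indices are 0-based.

v_3 = (0, 3)

v_0 = (3, 1).
v_1 = A·v_0 = (1, 4).
v_2 = A·v_1 = (3, 4).
v_3 = A·v_2 = (0, 3).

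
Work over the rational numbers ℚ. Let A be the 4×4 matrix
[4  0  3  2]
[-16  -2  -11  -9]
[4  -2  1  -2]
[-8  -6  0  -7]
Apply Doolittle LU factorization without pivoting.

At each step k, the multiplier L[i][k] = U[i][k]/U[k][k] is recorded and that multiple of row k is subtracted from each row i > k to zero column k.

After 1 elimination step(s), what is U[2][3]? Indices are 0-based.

[col 0] pivot 4
  R1 -= -4*R0 → (0, -2, 1, -1)  (L[1][0] := -4)
  R2 -= 1*R0 → (0, -2, -2, -4)  (L[2][0] := 1)
  R3 -= -2*R0 → (0, -6, 6, -3)  (L[3][0] := -2)

U[2][3] = -4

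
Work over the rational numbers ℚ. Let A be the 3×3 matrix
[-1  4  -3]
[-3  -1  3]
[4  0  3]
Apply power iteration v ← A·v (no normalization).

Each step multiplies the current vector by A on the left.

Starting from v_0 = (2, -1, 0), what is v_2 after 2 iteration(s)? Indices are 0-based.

v_2 = (-38, 47, 0)

v_0 = (2, -1, 0).
v_1 = A·v_0 = (-6, -5, 8).
v_2 = A·v_1 = (-38, 47, 0).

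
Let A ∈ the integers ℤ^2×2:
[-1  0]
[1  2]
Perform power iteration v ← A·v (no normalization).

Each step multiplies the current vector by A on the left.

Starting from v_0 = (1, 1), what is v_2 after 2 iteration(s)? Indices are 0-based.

v_2 = (1, 5)

v_0 = (1, 1).
v_1 = A·v_0 = (-1, 3).
v_2 = A·v_1 = (1, 5).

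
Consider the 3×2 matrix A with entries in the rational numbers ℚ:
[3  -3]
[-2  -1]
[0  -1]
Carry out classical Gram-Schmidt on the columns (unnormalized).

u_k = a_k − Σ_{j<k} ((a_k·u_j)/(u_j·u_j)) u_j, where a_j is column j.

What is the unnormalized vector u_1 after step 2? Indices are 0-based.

u_1 = (-18/13, -27/13, -1)

Step 1: u_0 = a_0 = (3, -2, 0).
Step 2: u_1 = a_1 − (-7/13)·u_0 = (-18/13, -27/13, -1).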